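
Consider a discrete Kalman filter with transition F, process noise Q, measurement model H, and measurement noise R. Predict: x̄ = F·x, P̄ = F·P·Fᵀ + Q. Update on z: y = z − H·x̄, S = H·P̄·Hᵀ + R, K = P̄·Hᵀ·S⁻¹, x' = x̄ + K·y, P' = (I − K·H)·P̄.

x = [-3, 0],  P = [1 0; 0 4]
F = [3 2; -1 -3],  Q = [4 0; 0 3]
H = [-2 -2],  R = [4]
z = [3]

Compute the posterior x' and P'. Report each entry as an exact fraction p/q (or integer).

x̄ = F·x = [-9, 3]
P̄ = F·P·Fᵀ + Q = [29 -27; -27 40]
y = z − H·x̄ = [-9]
S = H·P̄·Hᵀ + R = [64]
K = P̄·Hᵀ·S⁻¹ = [-1/16; -13/32]
x' = x̄ + K·y = [-135/16, 213/32]
P' = (I − K·H)·P̄ = [115/4 -229/8; -229/8 471/16]

x' = [-135/16, 213/32]
P' = [115/4 -229/8; -229/8 471/16]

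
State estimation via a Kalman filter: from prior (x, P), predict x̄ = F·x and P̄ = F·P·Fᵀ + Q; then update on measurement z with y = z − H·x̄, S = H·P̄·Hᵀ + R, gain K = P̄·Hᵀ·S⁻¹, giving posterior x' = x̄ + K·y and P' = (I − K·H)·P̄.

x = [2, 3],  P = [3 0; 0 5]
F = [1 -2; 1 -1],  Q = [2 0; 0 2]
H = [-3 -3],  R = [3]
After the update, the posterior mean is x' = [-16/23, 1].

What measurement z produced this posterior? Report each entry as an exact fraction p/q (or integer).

z = [-1]

x̄ = F·x = [-4, -1]
P̄ = F·P·Fᵀ + Q = [25 13; 13 10]
S = H·P̄·Hᵀ + R = [552]
K = P̄·Hᵀ·S⁻¹ = [-19/92; -1/8]
x' − x̄ = [76/23, 2] = K·y
y = (KᵀK)⁻¹·Kᵀ·(x' − x̄) = [-16]
z = y + H·x̄ = [-16] + [15] = [-1]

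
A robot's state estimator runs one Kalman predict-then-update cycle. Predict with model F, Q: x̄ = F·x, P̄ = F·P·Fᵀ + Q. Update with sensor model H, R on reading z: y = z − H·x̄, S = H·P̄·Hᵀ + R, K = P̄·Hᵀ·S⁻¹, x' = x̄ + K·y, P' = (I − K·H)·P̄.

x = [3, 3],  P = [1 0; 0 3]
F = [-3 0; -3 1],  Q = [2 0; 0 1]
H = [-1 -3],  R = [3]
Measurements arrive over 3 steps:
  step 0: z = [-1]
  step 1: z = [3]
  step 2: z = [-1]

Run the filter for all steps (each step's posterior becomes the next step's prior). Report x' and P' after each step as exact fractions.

step 0: x' = [-601/185, 234/185], P' = [591/185 -159/185; -159/185 101/185]
step 1: x' = [-81336/100051, -9210/14293], P' = [198066/100051 -6135/14293; -6135/14293 5684/14293]
step 2: x' = [28742657/33372350, 1112901/16686175], P' = [66120261/33372350 -7161552/16686175; -7161552/16686175 6613053/16686175]

step 0: x̄ = F·x = [-9, -6]
step 0: P̄ = F·P·Fᵀ + Q = [11 9; 9 13]
step 0: y = z − H·x̄ = [-28]
step 0: S = H·P̄·Hᵀ + R = [185]
step 0: K = P̄·Hᵀ·S⁻¹ = [-38/185; -48/185]
step 0: x' = x̄ + K·y = [-601/185, 234/185]
step 0: P' = (I − K·H)·P̄ = [591/185 -159/185; -159/185 101/185]
step 1: x̄ = F·x = [1803/185, 2037/185]
step 1: P̄ = F·P·Fᵀ + Q = [5689/185 5796/185; 5796/185 6559/185]
step 1: y = z − H·x̄ = [8469/185]
step 1: S = H·P̄·Hᵀ + R = [100051/185]
step 1: K = P̄·Hᵀ·S⁻¹ = [-23077/100051; -3639/14293]
step 1: x' = x̄ + K·y = [-81336/100051, -9210/14293]
step 1: P' = (I − K·H)·P̄ = [198066/100051 -6135/14293; -6135/14293 5684/14293]
step 2: x̄ = F·x = [244008/100051, 179538/100051]
step 2: P̄ = F·P·Fᵀ + Q = [1982696/100051 1911429/100051; 1911429/100051 2180103/100051]
step 2: y = z − H·x̄ = [682571/100051]
step 2: S = H·P̄·Hᵀ + R = [33372350/100051]
step 2: K = P̄·Hᵀ·S⁻¹ = [-7716983/33372350; -4225869/16686175]
step 2: x' = x̄ + K·y = [28742657/33372350, 1112901/16686175]
step 2: P' = (I − K·H)·P̄ = [66120261/33372350 -7161552/16686175; -7161552/16686175 6613053/16686175]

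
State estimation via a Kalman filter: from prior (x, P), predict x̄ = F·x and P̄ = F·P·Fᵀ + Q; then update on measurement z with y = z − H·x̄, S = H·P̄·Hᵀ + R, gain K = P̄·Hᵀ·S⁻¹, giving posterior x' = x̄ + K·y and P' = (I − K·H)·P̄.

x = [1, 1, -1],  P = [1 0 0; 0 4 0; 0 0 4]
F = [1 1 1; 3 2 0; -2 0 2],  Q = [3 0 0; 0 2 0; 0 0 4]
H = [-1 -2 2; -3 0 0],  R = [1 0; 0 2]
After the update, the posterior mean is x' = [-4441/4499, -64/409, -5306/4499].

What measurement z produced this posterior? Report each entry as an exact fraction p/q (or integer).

x̄ = F·x = [1, 5, -4]
P̄ = F·P·Fᵀ + Q = [12 11 6; 11 27 -6; 6 -6 24]
S = H·P̄·Hᵀ + R = [285 66; 66 110]
K = P̄·Hᵀ·S⁻¹ = [-2/1227 -1468/4499; -286/1227 -131/818; 108/409 -1449/4499]
x' − x̄ = [-8940/4499, -2109/409, 12690/4499] = K·y
y = (KᵀK)⁻¹·Kᵀ·(x' − x̄) = [18, 6]
z = y + H·x̄ = [18, 6] + [-19, -3] = [-1, 3]

z = [-1, 3]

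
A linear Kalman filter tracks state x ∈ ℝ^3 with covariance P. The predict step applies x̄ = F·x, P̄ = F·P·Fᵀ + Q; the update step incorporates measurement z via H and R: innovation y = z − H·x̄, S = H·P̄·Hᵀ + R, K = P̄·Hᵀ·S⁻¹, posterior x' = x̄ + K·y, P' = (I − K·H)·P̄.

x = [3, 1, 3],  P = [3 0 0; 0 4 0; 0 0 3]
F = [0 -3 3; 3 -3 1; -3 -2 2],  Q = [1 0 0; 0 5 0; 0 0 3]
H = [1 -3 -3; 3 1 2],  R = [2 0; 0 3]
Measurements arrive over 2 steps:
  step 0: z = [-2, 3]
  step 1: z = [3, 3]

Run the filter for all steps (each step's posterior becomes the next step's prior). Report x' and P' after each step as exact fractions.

step 0: x̄ = F·x = [6, 9, -5]
step 0: P̄ = F·P·Fᵀ + Q = [64 45 42; 45 71 3; 42 3 58]
step 0: y = z − H·x̄ = [4, -14]
step 0: S = H·P̄·Hᵀ + R = [759 -1050; -1050 1668]
step 0: K = P̄·Hᵀ·S⁻¹ = [1409/27252 12263/54504; -6053/13626 -4157/27252; 3677/27252 12635/54504]
step 0: x' = x̄ + K·y = [27769/9084, 14169/1514, -23333/3028]
step 0: P' = (I − K·H)·P̄ = [106979/54504 175855/27252 -317929/54504; 175855/27252 336707/13626 -606725/27252; -317929/54504 -606725/27252 1102571/54504]
step 1: x̄ = F·x = [-155013/3028, -40289/1514, -131111/3028]
step 1: P̄ = F·P·Fᵀ + Q = [4882355/6056 1331323/3028 3920505/6056; 1331323/3028 3375425/13626 3188707/9084; 3920505/6056 3188707/9084 3185243/6056]
step 1: y = z − H·x̄ = [-235485/1514, 816923/3028]
step 1: S = H·P̄·Hᵀ + R = [11457233/1514 -115262857/9084; -115262857/9084 1167531107/54504]
step 1: K = P̄·Hᵀ·S⁻¹ = [5922120641/60204573213 5060050499/20068191071; -4930166741/20068191071 -794844568/20068191071; -841765521/20068191071 2635211877/20068191071]
step 1: x' = x̄ + K·y = [30755420038/20068191071, 18355059731/20068191071, -27063771430/20068191071]
step 1: P' = (I − K·H)·P̄ = [31884403591/60204573213 21157621496/20068191071 -18930936795/20068191071; 21157621496/20068191071 86536034844/20068191071 -76196716518/20068191071; -18930936795/20068191071 -76196716518/20068191071 70447581267/20068191071]

step 0: x' = [27769/9084, 14169/1514, -23333/3028], P' = [106979/54504 175855/27252 -317929/54504; 175855/27252 336707/13626 -606725/27252; -317929/54504 -606725/27252 1102571/54504]
step 1: x' = [30755420038/20068191071, 18355059731/20068191071, -27063771430/20068191071], P' = [31884403591/60204573213 21157621496/20068191071 -18930936795/20068191071; 21157621496/20068191071 86536034844/20068191071 -76196716518/20068191071; -18930936795/20068191071 -76196716518/20068191071 70447581267/20068191071]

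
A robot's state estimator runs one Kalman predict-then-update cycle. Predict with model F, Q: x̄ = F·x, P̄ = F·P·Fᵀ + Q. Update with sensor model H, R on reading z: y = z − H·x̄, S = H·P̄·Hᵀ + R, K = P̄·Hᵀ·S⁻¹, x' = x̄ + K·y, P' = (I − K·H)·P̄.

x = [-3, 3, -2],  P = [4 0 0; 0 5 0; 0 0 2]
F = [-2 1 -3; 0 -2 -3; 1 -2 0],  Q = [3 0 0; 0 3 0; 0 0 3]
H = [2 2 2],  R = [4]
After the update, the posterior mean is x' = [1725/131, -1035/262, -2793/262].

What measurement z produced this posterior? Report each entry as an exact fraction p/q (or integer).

z = [-3]

x̄ = F·x = [15, 0, -9]
P̄ = F·P·Fᵀ + Q = [42 8 -18; 8 41 20; -18 20 27]
S = H·P̄·Hᵀ + R = [524]
K = P̄·Hᵀ·S⁻¹ = [16/131; 69/262; 29/262]
x' − x̄ = [-240/131, -1035/262, -435/262] = K·y
y = (KᵀK)⁻¹·Kᵀ·(x' − x̄) = [-15]
z = y + H·x̄ = [-15] + [12] = [-3]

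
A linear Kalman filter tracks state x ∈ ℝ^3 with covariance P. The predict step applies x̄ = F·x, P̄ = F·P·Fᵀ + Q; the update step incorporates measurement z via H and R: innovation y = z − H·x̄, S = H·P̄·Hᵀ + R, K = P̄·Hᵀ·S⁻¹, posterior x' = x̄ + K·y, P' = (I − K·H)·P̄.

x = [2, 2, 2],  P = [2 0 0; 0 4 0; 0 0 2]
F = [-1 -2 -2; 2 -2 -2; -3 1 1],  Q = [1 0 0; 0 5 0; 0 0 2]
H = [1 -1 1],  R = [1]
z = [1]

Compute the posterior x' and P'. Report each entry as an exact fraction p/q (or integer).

x̄ = F·x = [-10, -4, -2]
P̄ = F·P·Fᵀ + Q = [27 20 -6; 20 37 -24; -6 -24 26]
y = z − H·x̄ = [9]
S = H·P̄·Hᵀ + R = [87]
K = P̄·Hᵀ·S⁻¹ = [1/87; -41/87; 44/87]
x' = x̄ + K·y = [-287/29, -239/29, 74/29]
P' = (I − K·H)·P̄ = [2348/87 1781/87 -566/87; 1781/87 1538/87 -284/87; -566/87 -284/87 326/87]

x' = [-287/29, -239/29, 74/29]
P' = [2348/87 1781/87 -566/87; 1781/87 1538/87 -284/87; -566/87 -284/87 326/87]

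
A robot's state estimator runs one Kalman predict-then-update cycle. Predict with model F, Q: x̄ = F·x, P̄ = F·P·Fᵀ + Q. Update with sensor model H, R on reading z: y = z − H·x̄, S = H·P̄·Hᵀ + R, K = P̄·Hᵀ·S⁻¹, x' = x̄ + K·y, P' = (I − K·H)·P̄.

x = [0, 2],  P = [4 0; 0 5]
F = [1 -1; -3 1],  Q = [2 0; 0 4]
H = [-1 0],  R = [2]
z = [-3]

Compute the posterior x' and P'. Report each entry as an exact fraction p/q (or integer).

x̄ = F·x = [-2, 2]
P̄ = F·P·Fᵀ + Q = [11 -17; -17 45]
y = z − H·x̄ = [-5]
S = H·P̄·Hᵀ + R = [13]
K = P̄·Hᵀ·S⁻¹ = [-11/13; 17/13]
x' = x̄ + K·y = [29/13, -59/13]
P' = (I − K·H)·P̄ = [22/13 -34/13; -34/13 296/13]

x' = [29/13, -59/13]
P' = [22/13 -34/13; -34/13 296/13]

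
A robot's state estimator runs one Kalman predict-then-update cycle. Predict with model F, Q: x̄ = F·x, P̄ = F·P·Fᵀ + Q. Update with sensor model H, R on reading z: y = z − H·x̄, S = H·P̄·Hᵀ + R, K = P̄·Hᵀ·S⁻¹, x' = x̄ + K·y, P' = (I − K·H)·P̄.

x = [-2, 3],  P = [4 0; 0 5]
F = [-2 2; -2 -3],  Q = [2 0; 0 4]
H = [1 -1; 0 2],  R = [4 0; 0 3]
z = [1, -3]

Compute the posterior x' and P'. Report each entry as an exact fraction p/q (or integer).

x̄ = F·x = [10, -5]
P̄ = F·P·Fᵀ + Q = [38 -14; -14 65]
y = z − H·x̄ = [-14, 7]
S = H·P̄·Hᵀ + R = [135 -158; -158 263]
K = P̄·Hᵀ·S⁻¹ = [9252/10541 4436/10541; -237/10541 5068/10541]
x' = x̄ + K·y = [6934/10541, -13911/10541]
P' = (I − K·H)·P̄ = [43662/10541 6654/10541; 6654/10541 7602/10541]

x' = [6934/10541, -13911/10541]
P' = [43662/10541 6654/10541; 6654/10541 7602/10541]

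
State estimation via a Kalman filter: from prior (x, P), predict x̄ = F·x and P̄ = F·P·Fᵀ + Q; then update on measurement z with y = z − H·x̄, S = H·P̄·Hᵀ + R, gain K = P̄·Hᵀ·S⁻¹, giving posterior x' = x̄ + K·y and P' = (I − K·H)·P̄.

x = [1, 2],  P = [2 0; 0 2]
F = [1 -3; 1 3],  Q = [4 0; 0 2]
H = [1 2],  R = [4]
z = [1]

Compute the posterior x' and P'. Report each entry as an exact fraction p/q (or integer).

x' = [-49/13, 35/13]
P' = [296/13 -152/13; -152/13 90/13]

x̄ = F·x = [-5, 7]
P̄ = F·P·Fᵀ + Q = [24 -16; -16 22]
y = z − H·x̄ = [-8]
S = H·P̄·Hᵀ + R = [52]
K = P̄·Hᵀ·S⁻¹ = [-2/13; 7/13]
x' = x̄ + K·y = [-49/13, 35/13]
P' = (I − K·H)·P̄ = [296/13 -152/13; -152/13 90/13]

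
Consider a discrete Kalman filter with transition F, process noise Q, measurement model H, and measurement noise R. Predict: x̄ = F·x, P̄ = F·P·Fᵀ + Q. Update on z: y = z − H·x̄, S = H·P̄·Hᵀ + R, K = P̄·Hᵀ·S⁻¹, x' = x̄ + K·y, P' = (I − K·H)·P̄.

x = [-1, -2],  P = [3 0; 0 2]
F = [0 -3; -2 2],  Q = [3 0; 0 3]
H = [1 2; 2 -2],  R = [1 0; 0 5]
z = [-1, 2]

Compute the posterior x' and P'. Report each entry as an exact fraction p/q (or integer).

x' = [6801/12806, -4435/6403]
P' = [8241/12806 -1047/6403; -1047/6403 1583/6403]

x̄ = F·x = [6, -2]
P̄ = F·P·Fᵀ + Q = [21 -12; -12 23]
y = z − H·x̄ = [-3, -14]
S = H·P̄·Hᵀ + R = [66 -74; -74 277]
K = P̄·Hᵀ·S⁻¹ = [4053/12806 2067/6403; 2119/6403 -1052/6403]
x' = x̄ + K·y = [6801/12806, -4435/6403]
P' = (I − K·H)·P̄ = [8241/12806 -1047/6403; -1047/6403 1583/6403]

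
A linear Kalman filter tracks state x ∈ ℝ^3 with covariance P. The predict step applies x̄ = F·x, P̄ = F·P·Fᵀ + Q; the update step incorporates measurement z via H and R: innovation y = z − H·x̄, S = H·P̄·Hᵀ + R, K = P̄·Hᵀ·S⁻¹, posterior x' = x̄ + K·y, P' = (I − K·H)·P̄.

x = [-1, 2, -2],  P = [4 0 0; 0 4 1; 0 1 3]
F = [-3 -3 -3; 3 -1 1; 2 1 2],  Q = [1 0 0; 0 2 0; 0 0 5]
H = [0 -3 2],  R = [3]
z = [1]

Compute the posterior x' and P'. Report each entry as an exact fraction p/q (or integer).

x̄ = F·x = [3, -7, -4]
P̄ = F·P·Fᵀ + Q = [118 -33 -63; -33 43 25; -63 25 41]
y = z − H·x̄ = [-12]
S = H·P̄·Hᵀ + R = [254]
K = P̄·Hᵀ·S⁻¹ = [-27/254; -79/254; 7/254]
x' = x̄ + K·y = [543/127, -415/127, -550/127]
P' = (I − K·H)·P̄ = [29243/254 -10515/254 -15813/254; -10515/254 4681/254 6903/254; -15813/254 6903/254 10365/254]

x' = [543/127, -415/127, -550/127]
P' = [29243/254 -10515/254 -15813/254; -10515/254 4681/254 6903/254; -15813/254 6903/254 10365/254]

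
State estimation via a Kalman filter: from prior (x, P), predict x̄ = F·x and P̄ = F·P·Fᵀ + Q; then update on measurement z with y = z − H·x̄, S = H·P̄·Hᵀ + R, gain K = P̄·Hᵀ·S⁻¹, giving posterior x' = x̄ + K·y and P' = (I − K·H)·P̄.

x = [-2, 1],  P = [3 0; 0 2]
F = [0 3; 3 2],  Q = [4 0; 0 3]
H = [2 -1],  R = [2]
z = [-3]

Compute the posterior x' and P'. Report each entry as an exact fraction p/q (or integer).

x' = [-11/5, -69/40]
P' = [46/5 88/5; 88/5 711/20]

x̄ = F·x = [3, -4]
P̄ = F·P·Fᵀ + Q = [22 12; 12 38]
y = z − H·x̄ = [-13]
S = H·P̄·Hᵀ + R = [80]
K = P̄·Hᵀ·S⁻¹ = [2/5; -7/40]
x' = x̄ + K·y = [-11/5, -69/40]
P' = (I − K·H)·P̄ = [46/5 88/5; 88/5 711/20]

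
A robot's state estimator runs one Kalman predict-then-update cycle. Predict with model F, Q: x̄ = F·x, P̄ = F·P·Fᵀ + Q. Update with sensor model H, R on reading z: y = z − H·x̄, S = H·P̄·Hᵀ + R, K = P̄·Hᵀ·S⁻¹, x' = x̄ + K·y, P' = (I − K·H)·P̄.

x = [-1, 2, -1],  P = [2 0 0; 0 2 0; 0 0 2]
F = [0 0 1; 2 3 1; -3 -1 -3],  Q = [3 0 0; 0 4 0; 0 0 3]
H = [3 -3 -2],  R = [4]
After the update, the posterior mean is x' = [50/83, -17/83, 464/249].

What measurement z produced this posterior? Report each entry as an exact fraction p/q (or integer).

z = [-1]

x̄ = F·x = [-1, 3, 4]
P̄ = F·P·Fᵀ + Q = [5 2 -6; 2 32 -24; -6 -24 41]
S = H·P̄·Hᵀ + R = [249]
K = P̄·Hᵀ·S⁻¹ = [7/83; -14/83; -28/249]
x' − x̄ = [133/83, -266/83, -532/249] = K·y
y = (KᵀK)⁻¹·Kᵀ·(x' − x̄) = [19]
z = y + H·x̄ = [19] + [-20] = [-1]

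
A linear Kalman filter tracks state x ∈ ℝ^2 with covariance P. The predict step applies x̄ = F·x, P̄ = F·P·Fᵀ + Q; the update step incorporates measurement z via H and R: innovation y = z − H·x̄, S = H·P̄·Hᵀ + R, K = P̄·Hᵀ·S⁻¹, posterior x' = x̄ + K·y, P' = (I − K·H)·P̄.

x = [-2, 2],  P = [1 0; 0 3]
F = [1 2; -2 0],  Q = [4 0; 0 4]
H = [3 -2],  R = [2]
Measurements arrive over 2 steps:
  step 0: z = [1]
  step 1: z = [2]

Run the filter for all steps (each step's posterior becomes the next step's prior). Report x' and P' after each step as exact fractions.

step 0: x' = [587/211, 778/211], P' = [562/211 788/211; 788/211 1204/211]
step 1: x' = [27857/74234, -18313/37117], P' = [55399/37117 73930/37117; 73930/37117 115648/37117]

step 0: x̄ = F·x = [2, 4]
step 0: P̄ = F·P·Fᵀ + Q = [17 -2; -2 8]
step 0: y = z − H·x̄ = [3]
step 0: S = H·P̄·Hᵀ + R = [211]
step 0: K = P̄·Hᵀ·S⁻¹ = [55/211; -22/211]
step 0: x' = x̄ + K·y = [587/211, 778/211]
step 0: P' = (I − K·H)·P̄ = [562/211 788/211; 788/211 1204/211]
step 1: x̄ = F·x = [2143/211, -1174/211]
step 1: P̄ = F·P·Fᵀ + Q = [9374/211 -4276/211; -4276/211 3092/211]
step 1: y = z − H·x̄ = [-8355/211]
step 1: S = H·P̄·Hᵀ + R = [148468/211]
step 1: K = P̄·Hᵀ·S⁻¹ = [18337/74234; -4753/37117]
step 1: x' = x̄ + K·y = [27857/74234, -18313/37117]
step 1: P' = (I − K·H)·P̄ = [55399/37117 73930/37117; 73930/37117 115648/37117]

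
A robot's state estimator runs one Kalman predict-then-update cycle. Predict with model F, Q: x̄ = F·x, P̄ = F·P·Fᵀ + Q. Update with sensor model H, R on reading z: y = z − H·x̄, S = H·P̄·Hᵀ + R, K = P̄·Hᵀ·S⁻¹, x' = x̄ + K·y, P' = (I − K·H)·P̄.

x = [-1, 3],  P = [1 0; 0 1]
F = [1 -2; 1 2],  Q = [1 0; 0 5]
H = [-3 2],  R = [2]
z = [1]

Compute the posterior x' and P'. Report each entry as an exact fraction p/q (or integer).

x' = [-17/11, -35/22]
P' = [18/11 25/11; 25/11 479/132]

x̄ = F·x = [-7, 5]
P̄ = F·P·Fᵀ + Q = [6 -3; -3 10]
y = z − H·x̄ = [-30]
S = H·P̄·Hᵀ + R = [132]
K = P̄·Hᵀ·S⁻¹ = [-2/11; 29/132]
x' = x̄ + K·y = [-17/11, -35/22]
P' = (I − K·H)·P̄ = [18/11 25/11; 25/11 479/132]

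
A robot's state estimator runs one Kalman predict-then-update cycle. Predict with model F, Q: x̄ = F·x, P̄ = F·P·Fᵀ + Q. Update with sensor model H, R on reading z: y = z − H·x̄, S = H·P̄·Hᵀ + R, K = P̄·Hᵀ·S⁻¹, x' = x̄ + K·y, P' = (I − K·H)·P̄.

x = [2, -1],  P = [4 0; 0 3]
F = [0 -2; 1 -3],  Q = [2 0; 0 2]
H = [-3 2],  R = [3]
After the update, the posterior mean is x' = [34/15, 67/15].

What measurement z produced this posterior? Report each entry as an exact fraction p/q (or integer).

z = [2]

x̄ = F·x = [2, 5]
P̄ = F·P·Fᵀ + Q = [14 18; 18 33]
S = H·P̄·Hᵀ + R = [45]
K = P̄·Hᵀ·S⁻¹ = [-2/15; 4/15]
x' − x̄ = [4/15, -8/15] = K·y
y = (KᵀK)⁻¹·Kᵀ·(x' − x̄) = [-2]
z = y + H·x̄ = [-2] + [4] = [2]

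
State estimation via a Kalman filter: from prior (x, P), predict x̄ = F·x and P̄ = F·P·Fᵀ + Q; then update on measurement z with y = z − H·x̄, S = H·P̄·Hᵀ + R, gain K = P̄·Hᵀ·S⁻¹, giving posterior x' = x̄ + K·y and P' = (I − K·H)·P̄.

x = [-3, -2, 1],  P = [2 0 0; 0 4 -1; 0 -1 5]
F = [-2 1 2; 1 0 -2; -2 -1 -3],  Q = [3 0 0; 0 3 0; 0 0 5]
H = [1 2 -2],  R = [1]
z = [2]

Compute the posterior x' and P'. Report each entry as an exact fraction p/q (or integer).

x̄ = F·x = [6, -5, 5]
P̄ = F·P·Fᵀ + Q = [31 -22 -21; -22 25 24; -21 24 56]
y = z − H·x̄ = [16]
S = H·P̄·Hᵀ + R = [160]
K = P̄·Hᵀ·S⁻¹ = [29/160; -1/8; -17/32]
x' = x̄ + K·y = [89/10, -7, -7/2]
P' = (I − K·H)·P̄ = [4119/160 -147/8 -179/32; -147/8 45/2 107/8; -179/32 107/8 347/32]

x' = [89/10, -7, -7/2]
P' = [4119/160 -147/8 -179/32; -147/8 45/2 107/8; -179/32 107/8 347/32]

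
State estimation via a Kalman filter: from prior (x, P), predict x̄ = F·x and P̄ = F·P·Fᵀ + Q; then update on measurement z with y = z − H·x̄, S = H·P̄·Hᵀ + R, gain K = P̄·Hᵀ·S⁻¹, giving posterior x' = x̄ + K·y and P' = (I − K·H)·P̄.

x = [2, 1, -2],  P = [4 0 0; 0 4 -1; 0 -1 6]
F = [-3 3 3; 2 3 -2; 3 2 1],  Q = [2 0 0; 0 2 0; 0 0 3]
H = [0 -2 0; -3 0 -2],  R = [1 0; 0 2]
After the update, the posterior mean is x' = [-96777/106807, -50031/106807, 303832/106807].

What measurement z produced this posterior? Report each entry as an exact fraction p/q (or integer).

x̄ = F·x = [-9, 11, 6]
P̄ = F·P·Fᵀ + Q = [110 -27 -3; -27 90 37; -3 37 57]
S = H·P̄·Hᵀ + R = [361 -14; -14 1184]
K = P̄·Hᵀ·S⁻¹ = [14850/106807 -29052/106807; -106511/213614 7/427228; -44543/213614 -38941/427228]
x' − x̄ = [864486/106807, -1224908/106807, -337010/106807] = K·y
y = (KᵀK)⁻¹·Kᵀ·(x' − x̄) = [23, -18]
z = y + H·x̄ = [23, -18] + [-22, 15] = [1, -3]

z = [1, -3]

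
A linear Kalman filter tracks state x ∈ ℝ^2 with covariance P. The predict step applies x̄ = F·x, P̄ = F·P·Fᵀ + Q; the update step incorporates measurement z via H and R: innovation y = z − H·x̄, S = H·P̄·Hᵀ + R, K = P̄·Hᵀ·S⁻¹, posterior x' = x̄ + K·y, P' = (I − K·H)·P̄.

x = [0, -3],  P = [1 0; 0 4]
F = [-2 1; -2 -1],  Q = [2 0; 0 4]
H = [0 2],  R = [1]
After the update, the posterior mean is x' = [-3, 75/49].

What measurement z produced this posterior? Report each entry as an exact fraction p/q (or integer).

x̄ = F·x = [-3, 3]
P̄ = F·P·Fᵀ + Q = [10 0; 0 12]
S = H·P̄·Hᵀ + R = [49]
K = P̄·Hᵀ·S⁻¹ = [0; 24/49]
x' − x̄ = [0, -72/49] = K·y
y = (KᵀK)⁻¹·Kᵀ·(x' − x̄) = [-3]
z = y + H·x̄ = [-3] + [6] = [3]

z = [3]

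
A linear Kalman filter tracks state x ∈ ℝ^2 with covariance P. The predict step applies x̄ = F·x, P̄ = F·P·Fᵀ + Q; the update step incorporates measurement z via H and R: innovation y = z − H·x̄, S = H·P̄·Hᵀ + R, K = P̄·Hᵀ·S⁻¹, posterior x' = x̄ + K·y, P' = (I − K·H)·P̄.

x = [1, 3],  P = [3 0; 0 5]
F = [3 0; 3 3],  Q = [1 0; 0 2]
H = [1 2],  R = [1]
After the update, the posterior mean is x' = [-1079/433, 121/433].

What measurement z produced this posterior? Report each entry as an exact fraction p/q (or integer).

x̄ = F·x = [3, 12]
P̄ = F·P·Fᵀ + Q = [28 27; 27 74]
S = H·P̄·Hᵀ + R = [433]
K = P̄·Hᵀ·S⁻¹ = [82/433; 175/433]
x' − x̄ = [-2378/433, -5075/433] = K·y
y = (KᵀK)⁻¹·Kᵀ·(x' − x̄) = [-29]
z = y + H·x̄ = [-29] + [27] = [-2]

z = [-2]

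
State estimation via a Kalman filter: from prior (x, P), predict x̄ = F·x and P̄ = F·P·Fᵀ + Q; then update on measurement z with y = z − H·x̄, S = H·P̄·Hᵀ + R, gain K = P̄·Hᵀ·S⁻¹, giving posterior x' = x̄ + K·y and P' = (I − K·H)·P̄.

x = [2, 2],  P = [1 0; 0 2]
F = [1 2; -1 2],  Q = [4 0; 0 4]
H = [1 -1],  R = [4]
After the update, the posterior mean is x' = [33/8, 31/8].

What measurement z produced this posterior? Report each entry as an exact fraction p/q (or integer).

z = [-1]

x̄ = F·x = [6, 2]
P̄ = F·P·Fᵀ + Q = [13 7; 7 13]
S = H·P̄·Hᵀ + R = [16]
K = P̄·Hᵀ·S⁻¹ = [3/8; -3/8]
x' − x̄ = [-15/8, 15/8] = K·y
y = (KᵀK)⁻¹·Kᵀ·(x' − x̄) = [-5]
z = y + H·x̄ = [-5] + [4] = [-1]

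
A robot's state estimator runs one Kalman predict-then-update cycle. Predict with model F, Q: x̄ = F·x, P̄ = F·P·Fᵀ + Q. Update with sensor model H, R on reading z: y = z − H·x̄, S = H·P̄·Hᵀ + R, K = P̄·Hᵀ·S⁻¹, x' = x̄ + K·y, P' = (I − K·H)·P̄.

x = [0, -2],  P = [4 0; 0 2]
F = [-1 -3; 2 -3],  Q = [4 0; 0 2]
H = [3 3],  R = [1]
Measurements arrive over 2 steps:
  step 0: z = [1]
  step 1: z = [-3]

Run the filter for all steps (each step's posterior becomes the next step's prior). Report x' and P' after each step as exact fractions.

step 0: x' = [654/739, -396/739], P' = [7550/739 -7514/739; -7514/739 7560/739]
step 1: x' = [-2565834/3369547, -799944/3369547], P' = [8027910/3369547 -7918966/3369547; -7918966/3369547 8184334/3369547]

step 0: x̄ = F·x = [6, 6]
step 0: P̄ = F·P·Fᵀ + Q = [26 10; 10 36]
step 0: y = z − H·x̄ = [-35]
step 0: S = H·P̄·Hᵀ + R = [739]
step 0: K = P̄·Hᵀ·S⁻¹ = [108/739; 138/739]
step 0: x' = x̄ + K·y = [654/739, -396/739]
step 0: P' = (I − K·H)·P̄ = [7550/739 -7514/739; -7514/739 7560/739]
step 1: x̄ = F·x = [534/739, 2496/739]
step 1: P̄ = F·P·Fᵀ + Q = [33462/739 75482/739; 75482/739 189886/739]
step 1: y = z − H·x̄ = [-11307/739]
step 1: S = H·P̄·Hᵀ + R = [3369547/739]
step 1: K = P̄·Hᵀ·S⁻¹ = [326832/3369547; 796104/3369547]
step 1: x' = x̄ + K·y = [-2565834/3369547, -799944/3369547]
step 1: P' = (I − K·H)·P̄ = [8027910/3369547 -7918966/3369547; -7918966/3369547 8184334/3369547]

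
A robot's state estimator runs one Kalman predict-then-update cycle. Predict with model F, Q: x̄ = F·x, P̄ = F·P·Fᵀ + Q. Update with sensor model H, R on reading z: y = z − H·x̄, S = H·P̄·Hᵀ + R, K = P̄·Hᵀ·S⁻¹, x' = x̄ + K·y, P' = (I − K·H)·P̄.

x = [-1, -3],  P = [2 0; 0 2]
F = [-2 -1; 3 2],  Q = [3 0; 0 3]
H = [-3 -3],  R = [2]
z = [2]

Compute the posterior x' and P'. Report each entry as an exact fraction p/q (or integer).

x̄ = F·x = [5, -9]
P̄ = F·P·Fᵀ + Q = [13 -16; -16 29]
y = z − H·x̄ = [-10]
S = H·P̄·Hᵀ + R = [92]
K = P̄·Hᵀ·S⁻¹ = [9/92; -39/92]
x' = x̄ + K·y = [185/46, -219/46]
P' = (I − K·H)·P̄ = [1115/92 -1121/92; -1121/92 1147/92]

x' = [185/46, -219/46]
P' = [1115/92 -1121/92; -1121/92 1147/92]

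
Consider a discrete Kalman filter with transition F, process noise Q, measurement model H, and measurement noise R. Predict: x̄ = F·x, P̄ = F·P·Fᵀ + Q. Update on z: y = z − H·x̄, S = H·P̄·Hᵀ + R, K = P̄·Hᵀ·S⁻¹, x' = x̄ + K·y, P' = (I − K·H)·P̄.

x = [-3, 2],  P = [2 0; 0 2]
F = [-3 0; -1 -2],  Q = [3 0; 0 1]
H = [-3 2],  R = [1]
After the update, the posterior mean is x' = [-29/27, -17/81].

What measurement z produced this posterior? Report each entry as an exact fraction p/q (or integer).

x̄ = F·x = [9, -1]
P̄ = F·P·Fᵀ + Q = [21 6; 6 11]
S = H·P̄·Hᵀ + R = [162]
K = P̄·Hᵀ·S⁻¹ = [-17/54; 2/81]
x' − x̄ = [-272/27, 64/81] = K·y
y = (KᵀK)⁻¹·Kᵀ·(x' − x̄) = [32]
z = y + H·x̄ = [32] + [-29] = [3]

z = [3]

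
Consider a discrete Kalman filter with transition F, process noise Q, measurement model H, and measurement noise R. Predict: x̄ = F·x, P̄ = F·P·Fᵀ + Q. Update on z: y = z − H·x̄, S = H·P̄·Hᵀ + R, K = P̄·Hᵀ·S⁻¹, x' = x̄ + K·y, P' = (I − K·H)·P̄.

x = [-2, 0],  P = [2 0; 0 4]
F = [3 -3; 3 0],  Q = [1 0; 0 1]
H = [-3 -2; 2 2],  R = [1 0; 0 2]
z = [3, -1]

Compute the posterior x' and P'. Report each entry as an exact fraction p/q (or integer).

x̄ = F·x = [-6, -6]
P̄ = F·P·Fᵀ + Q = [55 18; 18 19]
y = z − H·x̄ = [-27, 23]
S = H·P̄·Hᵀ + R = [788 -586; -586 442]
K = P̄·Hᵀ·S⁻¹ = [-1643/2450 -1369/2450; 27/49 44/49]
x' = x̄ + K·y = [-913/1225, -11/49]
P' = (I − K·H)·P̄ = [4381/2450 -115/49; -115/49 159/49]

x' = [-913/1225, -11/49]
P' = [4381/2450 -115/49; -115/49 159/49]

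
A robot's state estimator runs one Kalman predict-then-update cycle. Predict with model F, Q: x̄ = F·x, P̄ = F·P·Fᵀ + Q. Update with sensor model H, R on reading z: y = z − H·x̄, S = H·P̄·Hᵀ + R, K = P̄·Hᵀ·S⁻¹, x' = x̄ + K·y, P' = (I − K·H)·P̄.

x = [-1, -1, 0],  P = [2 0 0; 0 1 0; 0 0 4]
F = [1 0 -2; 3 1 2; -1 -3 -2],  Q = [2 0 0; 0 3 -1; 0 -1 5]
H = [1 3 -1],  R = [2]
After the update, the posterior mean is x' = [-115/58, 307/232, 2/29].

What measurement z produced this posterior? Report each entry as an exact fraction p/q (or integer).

z = [2]

x̄ = F·x = [-1, -4, 4]
P̄ = F·P·Fᵀ + Q = [20 -10 14; -10 38 -26; 14 -26 32]
S = H·P̄·Hᵀ + R = [464]
K = P̄·Hᵀ·S⁻¹ = [-3/58; 65/232; -6/29]
x' − x̄ = [-57/58, 1235/232, -114/29] = K·y
y = (KᵀK)⁻¹·Kᵀ·(x' − x̄) = [19]
z = y + H·x̄ = [19] + [-17] = [2]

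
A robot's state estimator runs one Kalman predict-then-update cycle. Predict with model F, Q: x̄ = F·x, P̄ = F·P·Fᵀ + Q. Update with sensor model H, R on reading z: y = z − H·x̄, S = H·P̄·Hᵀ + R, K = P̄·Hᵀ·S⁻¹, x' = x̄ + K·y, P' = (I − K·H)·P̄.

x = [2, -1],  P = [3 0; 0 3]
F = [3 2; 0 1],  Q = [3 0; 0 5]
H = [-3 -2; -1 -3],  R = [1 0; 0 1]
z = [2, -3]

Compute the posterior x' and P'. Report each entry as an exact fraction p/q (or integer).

x̄ = F·x = [4, -1]
P̄ = F·P·Fᵀ + Q = [42 6; 6 8]
y = z − H·x̄ = [12, -2]
S = H·P̄·Hᵀ + R = [483 240; 240 151]
K = P̄·Hᵀ·S⁻¹ = [-2146/5111 1380/5111; 2066/15333 -2110/5111]
x' = x̄ + K·y = [-8068/5111, 7373/5111]
P' = (I − K·H)·P̄ = [1314/5111 -898/5111; -898/5111 3008/15333]

x' = [-8068/5111, 7373/5111]
P' = [1314/5111 -898/5111; -898/5111 3008/15333]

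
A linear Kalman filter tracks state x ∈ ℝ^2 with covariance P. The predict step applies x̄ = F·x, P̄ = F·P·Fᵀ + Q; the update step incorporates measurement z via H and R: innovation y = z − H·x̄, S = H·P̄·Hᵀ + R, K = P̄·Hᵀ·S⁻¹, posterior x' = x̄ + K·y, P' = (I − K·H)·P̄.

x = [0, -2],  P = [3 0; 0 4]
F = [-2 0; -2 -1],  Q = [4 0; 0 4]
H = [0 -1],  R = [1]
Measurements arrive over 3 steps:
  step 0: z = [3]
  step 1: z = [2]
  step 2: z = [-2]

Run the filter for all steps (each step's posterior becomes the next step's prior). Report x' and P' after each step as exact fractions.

step 0: x' = [-20/7, -58/21], P' = [64/7 4/7; 4/7 20/21]
step 1: x' = [-2920/941, -1662/941], P' = [8308/941 792/941; 792/941 920/941]
step 2: x' = [10576/8405, 17934/8405], P' = [364084/42025 34816/42025; 34816/42025 41084/42025]

step 0: x̄ = F·x = [0, 2]
step 0: P̄ = F·P·Fᵀ + Q = [16 12; 12 20]
step 0: y = z − H·x̄ = [5]
step 0: S = H·P̄·Hᵀ + R = [21]
step 0: K = P̄·Hᵀ·S⁻¹ = [-4/7; -20/21]
step 0: x' = x̄ + K·y = [-20/7, -58/21]
step 0: P' = (I − K·H)·P̄ = [64/7 4/7; 4/7 20/21]
step 1: x̄ = F·x = [40/7, 178/21]
step 1: P̄ = F·P·Fᵀ + Q = [284/7 264/7; 264/7 920/21]
step 1: y = z − H·x̄ = [220/21]
step 1: S = H·P̄·Hᵀ + R = [941/21]
step 1: K = P̄·Hᵀ·S⁻¹ = [-792/941; -920/941]
step 1: x' = x̄ + K·y = [-2920/941, -1662/941]
step 1: P' = (I − K·H)·P̄ = [8308/941 792/941; 792/941 920/941]
step 2: x̄ = F·x = [5840/941, 7502/941]
step 2: P̄ = F·P·Fᵀ + Q = [36996/941 34816/941; 34816/941 41084/941]
step 2: y = z − H·x̄ = [5620/941]
step 2: S = H·P̄·Hᵀ + R = [42025/941]
step 2: K = P̄·Hᵀ·S⁻¹ = [-34816/42025; -41084/42025]
step 2: x' = x̄ + K·y = [10576/8405, 17934/8405]
step 2: P' = (I − K·H)·P̄ = [364084/42025 34816/42025; 34816/42025 41084/42025]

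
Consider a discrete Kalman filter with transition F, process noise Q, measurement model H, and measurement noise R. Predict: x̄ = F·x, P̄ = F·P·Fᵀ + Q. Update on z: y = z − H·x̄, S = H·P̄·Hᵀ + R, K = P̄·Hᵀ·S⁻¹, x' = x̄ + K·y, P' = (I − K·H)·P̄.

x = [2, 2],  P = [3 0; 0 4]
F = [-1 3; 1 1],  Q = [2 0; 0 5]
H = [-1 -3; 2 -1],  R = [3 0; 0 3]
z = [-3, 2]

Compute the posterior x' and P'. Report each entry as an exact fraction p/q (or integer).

x' = [2995/2353, 1541/2353]
P' = [1411/2353 -128/2353; -128/2353 697/2353]

x̄ = F·x = [4, 4]
P̄ = F·P·Fᵀ + Q = [41 9; 9 12]
y = z − H·x̄ = [13, -2]
S = H·P̄·Hᵀ + R = [206 -91; -91 143]
K = P̄·Hᵀ·S⁻¹ = [-79/543 2950/7059; -151/543 -953/7059]
x' = x̄ + K·y = [2995/2353, 1541/2353]
P' = (I − K·H)·P̄ = [1411/2353 -128/2353; -128/2353 697/2353]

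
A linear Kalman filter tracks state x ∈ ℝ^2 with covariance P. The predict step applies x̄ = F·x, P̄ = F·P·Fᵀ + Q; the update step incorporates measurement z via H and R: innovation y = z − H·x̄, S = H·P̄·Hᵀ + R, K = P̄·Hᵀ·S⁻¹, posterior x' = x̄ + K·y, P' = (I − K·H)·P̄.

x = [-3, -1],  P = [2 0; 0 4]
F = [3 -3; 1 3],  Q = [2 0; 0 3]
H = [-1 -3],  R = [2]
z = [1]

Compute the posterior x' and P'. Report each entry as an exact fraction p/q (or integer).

x' = [-2264/247, 657/247]
P' = [12676/247 -4248/247; -4248/247 1478/247]

x̄ = F·x = [-6, -6]
P̄ = F·P·Fᵀ + Q = [56 -30; -30 41]
y = z − H·x̄ = [-23]
S = H·P̄·Hᵀ + R = [247]
K = P̄·Hᵀ·S⁻¹ = [34/247; -93/247]
x' = x̄ + K·y = [-2264/247, 657/247]
P' = (I − K·H)·P̄ = [12676/247 -4248/247; -4248/247 1478/247]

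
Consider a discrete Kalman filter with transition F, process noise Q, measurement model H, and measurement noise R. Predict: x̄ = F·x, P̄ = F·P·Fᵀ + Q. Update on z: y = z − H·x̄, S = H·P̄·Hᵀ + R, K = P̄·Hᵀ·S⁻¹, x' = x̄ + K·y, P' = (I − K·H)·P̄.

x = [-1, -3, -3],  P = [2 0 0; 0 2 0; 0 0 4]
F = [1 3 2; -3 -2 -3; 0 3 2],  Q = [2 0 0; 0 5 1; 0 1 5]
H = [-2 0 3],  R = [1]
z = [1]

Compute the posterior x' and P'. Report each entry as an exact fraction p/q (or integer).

x̄ = F·x = [-16, 18, -15]
P̄ = F·P·Fᵀ + Q = [38 -42 34; -42 67 -35; 34 -35 39]
y = z − H·x̄ = [14]
S = H·P̄·Hᵀ + R = [96]
K = P̄·Hᵀ·S⁻¹ = [13/48; -7/32; 49/96]
x' = x̄ + K·y = [-293/24, 239/16, -377/48]
P' = (I − K·H)·P̄ = [743/24 -581/16 995/48; -581/16 1997/32 -777/32; 995/48 -777/32 1343/96]

x' = [-293/24, 239/16, -377/48]
P' = [743/24 -581/16 995/48; -581/16 1997/32 -777/32; 995/48 -777/32 1343/96]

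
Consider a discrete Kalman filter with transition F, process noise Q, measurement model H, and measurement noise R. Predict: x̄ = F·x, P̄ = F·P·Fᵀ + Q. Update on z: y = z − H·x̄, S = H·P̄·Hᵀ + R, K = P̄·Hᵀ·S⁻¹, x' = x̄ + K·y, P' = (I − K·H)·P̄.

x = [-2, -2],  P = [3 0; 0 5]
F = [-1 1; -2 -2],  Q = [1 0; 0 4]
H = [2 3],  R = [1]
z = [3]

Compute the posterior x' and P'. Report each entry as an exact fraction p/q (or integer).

x̄ = F·x = [0, 8]
P̄ = F·P·Fᵀ + Q = [9 -4; -4 36]
y = z − H·x̄ = [-21]
S = H·P̄·Hᵀ + R = [313]
K = P̄·Hᵀ·S⁻¹ = [6/313; 100/313]
x' = x̄ + K·y = [-126/313, 404/313]
P' = (I − K·H)·P̄ = [2781/313 -1852/313; -1852/313 1268/313]

x' = [-126/313, 404/313]
P' = [2781/313 -1852/313; -1852/313 1268/313]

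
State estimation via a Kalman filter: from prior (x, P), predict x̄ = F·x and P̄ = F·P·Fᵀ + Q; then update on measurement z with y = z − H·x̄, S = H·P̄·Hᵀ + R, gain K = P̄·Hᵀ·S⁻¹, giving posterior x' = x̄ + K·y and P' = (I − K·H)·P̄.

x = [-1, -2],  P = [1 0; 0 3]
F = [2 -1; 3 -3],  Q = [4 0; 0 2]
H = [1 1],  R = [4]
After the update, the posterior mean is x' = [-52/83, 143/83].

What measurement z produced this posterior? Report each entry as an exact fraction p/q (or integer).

x̄ = F·x = [0, 3]
P̄ = F·P·Fᵀ + Q = [11 15; 15 38]
S = H·P̄·Hᵀ + R = [83]
K = P̄·Hᵀ·S⁻¹ = [26/83; 53/83]
x' − x̄ = [-52/83, -106/83] = K·y
y = (KᵀK)⁻¹·Kᵀ·(x' − x̄) = [-2]
z = y + H·x̄ = [-2] + [3] = [1]

z = [1]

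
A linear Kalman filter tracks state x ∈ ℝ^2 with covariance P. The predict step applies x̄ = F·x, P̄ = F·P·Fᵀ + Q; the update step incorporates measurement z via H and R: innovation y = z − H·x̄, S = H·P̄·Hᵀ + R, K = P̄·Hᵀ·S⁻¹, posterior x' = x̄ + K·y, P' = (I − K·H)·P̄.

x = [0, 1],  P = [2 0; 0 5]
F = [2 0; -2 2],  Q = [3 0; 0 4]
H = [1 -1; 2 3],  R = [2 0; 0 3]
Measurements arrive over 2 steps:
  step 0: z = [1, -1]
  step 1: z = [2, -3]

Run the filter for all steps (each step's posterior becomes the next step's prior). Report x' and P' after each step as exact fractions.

step 0: x' = [3079/7855, -898/1571], P' = [6114/7855 -528/1571; -528/1571 672/1571]
step 1: x' = [799832/1307081, -5561758/3921243], P' = [957834/1307081 -420124/1307081; -420124/1307081 545244/1307081]

step 0: x̄ = F·x = [0, 2]
step 0: P̄ = F·P·Fᵀ + Q = [11 -8; -8 32]
step 0: y = z − H·x̄ = [3, -7]
step 0: S = H·P̄·Hᵀ + R = [61 -82; -82 239]
step 0: K = P̄·Hᵀ·S⁻¹ = [4377/7855 1436/7855; -600/1571 320/1571]
step 0: x' = x̄ + K·y = [3079/7855, -898/1571]
step 0: P' = (I − K·H)·P̄ = [6114/7855 -528/1571; -528/1571 672/1571]
step 1: x̄ = F·x = [6158/7855, -15138/7855]
step 1: P̄ = F·P·Fᵀ + Q = [48021/7855 -35016/7855; -35016/7855 90436/7855]
step 1: y = z − H·x̄ = [-5586/7855, 9533/7855]
step 1: S = H·P̄·Hᵀ + R = [224199/7855 -210282/7855; -210282/7855 609381/7855]
step 1: K = P̄·Hᵀ·S⁻¹ = [688979/1307081 218432/1307081; -482684/1307081 795484/3921243]
step 1: x' = x̄ + K·y = [799832/1307081, -5561758/3921243]
step 1: P' = (I − K·H)·P̄ = [957834/1307081 -420124/1307081; -420124/1307081 545244/1307081]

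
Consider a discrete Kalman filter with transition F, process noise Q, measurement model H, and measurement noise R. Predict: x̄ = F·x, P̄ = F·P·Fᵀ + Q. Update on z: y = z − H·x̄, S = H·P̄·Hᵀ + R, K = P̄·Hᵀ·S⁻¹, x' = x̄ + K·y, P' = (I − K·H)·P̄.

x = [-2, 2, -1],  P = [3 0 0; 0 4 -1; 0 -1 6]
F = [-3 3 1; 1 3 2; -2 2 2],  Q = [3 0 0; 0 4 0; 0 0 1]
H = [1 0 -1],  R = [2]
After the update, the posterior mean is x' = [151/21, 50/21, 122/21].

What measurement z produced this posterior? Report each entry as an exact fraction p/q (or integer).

z = [1]

x̄ = F·x = [11, 2, 6]
P̄ = F·P·Fᵀ + Q = [66 30 46; 30 55 32; 46 32 45]
S = H·P̄·Hᵀ + R = [21]
K = P̄·Hᵀ·S⁻¹ = [20/21; -2/21; 1/21]
x' − x̄ = [-80/21, 8/21, -4/21] = K·y
y = (KᵀK)⁻¹·Kᵀ·(x' − x̄) = [-4]
z = y + H·x̄ = [-4] + [5] = [1]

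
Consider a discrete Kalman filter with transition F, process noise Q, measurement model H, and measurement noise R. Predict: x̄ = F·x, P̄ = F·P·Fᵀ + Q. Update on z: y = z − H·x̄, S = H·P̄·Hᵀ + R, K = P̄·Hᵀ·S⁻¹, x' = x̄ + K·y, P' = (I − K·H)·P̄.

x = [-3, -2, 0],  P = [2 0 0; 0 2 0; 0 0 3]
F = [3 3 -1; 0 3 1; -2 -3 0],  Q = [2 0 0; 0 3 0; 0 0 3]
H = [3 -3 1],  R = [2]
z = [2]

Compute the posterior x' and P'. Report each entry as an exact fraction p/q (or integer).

x̄ = F·x = [-15, -6, 12]
P̄ = F·P·Fᵀ + Q = [41 15 -30; 15 24 -18; -30 -18 29]
y = z − H·x̄ = [17]
S = H·P̄·Hᵀ + R = [274]
K = P̄·Hᵀ·S⁻¹ = [24/137; -45/274; -7/274]
x' = x̄ + K·y = [-1647/137, -2409/274, 3169/274]
P' = (I − K·H)·P̄ = [4465/137 3135/137 -3942/137; 3135/137 4551/274 -5247/274; -3942/137 -5247/274 7897/274]

x' = [-1647/137, -2409/274, 3169/274]
P' = [4465/137 3135/137 -3942/137; 3135/137 4551/274 -5247/274; -3942/137 -5247/274 7897/274]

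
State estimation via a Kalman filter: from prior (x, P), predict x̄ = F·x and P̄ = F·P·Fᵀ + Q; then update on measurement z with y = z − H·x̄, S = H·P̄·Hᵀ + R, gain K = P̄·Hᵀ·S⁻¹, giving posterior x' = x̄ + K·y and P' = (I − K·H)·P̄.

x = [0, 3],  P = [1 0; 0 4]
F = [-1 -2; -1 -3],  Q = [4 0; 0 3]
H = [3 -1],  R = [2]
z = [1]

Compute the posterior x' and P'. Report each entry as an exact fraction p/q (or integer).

x̄ = F·x = [-6, -9]
P̄ = F·P·Fᵀ + Q = [21 25; 25 40]
y = z − H·x̄ = [10]
S = H·P̄·Hᵀ + R = [81]
K = P̄·Hᵀ·S⁻¹ = [38/81; 35/81]
x' = x̄ + K·y = [-106/81, -379/81]
P' = (I − K·H)·P̄ = [257/81 695/81; 695/81 2015/81]

x' = [-106/81, -379/81]
P' = [257/81 695/81; 695/81 2015/81]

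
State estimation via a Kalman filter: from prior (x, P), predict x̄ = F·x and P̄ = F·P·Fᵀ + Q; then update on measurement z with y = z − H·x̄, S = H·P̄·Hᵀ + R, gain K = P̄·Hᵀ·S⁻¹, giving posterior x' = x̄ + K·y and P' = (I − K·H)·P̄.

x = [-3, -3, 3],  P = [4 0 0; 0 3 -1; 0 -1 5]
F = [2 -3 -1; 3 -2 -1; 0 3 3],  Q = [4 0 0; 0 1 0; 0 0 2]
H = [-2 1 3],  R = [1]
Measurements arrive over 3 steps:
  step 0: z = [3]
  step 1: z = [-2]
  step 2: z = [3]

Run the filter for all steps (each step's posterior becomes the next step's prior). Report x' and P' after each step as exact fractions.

step 0: x' = [-1260/787, -5676/787, 1836/787], P' = [16602/787 18214/787 4950/787; 18214/787 28114/787 2736/787; 4950/787 2736/787 2456/787]
step 1: x' = [10061275/1295149, 19059427/2590298, 2663130/1295149], P' = [37081799/1295149 77585461/2590298 11736456/1295149; 77585461/2590298 182916417/5180596 10619235/1295149; 11736456/1295149 10619235/1295149 4392404/1295149]
step 2: x' = [84760921633/39075308673, 48388371066/13025102891, 928947317/766182523], P' = [571861473170/39075308673 181143566077/13025102891 3897411916/766182523; 181143566077/13025102891 220332738093/13025102891 2790244755/766182523; 3897411916/766182523 2790244755/766182523 1733660156/766182523]

step 0: x̄ = F·x = [0, -6, 0]
step 0: P̄ = F·P·Fᵀ + Q = [46 42 -30; 42 50 -24; -30 -24 56]
step 0: y = z − H·x̄ = [9]
step 0: S = H·P̄·Hᵀ + R = [787]
step 0: K = P̄·Hᵀ·S⁻¹ = [-140/787; -106/787; 204/787]
step 0: x' = x̄ + K·y = [-1260/787, -5676/787, 1836/787]
step 0: P' = (I − K·H)·P̄ = [16602/787 18214/787 4950/787; 18214/787 28114/787 2736/787; 4950/787 2736/787 2456/787]
step 1: x̄ = F·x = [12672/787, 5736/787, -11520/787]
step 1: P̄ = F·P·Fᵀ + Q = [103086/787 22900/787 -154242/787; 22900/787 27793/787 7800/787; -154242/787 7800/787 325952/787]
step 1: y = z − H·x̄ = [52594/787]
step 1: S = H·P̄·Hᵀ + R = [5180596/787]
step 1: K = P̄·Hᵀ·S⁻¹ = [-322999/2590298; 5393/5180596; 323535/1295149]
step 1: x' = x̄ + K·y = [10061275/1295149, 19059427/2590298, 2663130/1295149]
step 1: P' = (I − K·H)·P̄ = [37081799/1295149 77585461/2590298 11736456/1295149; 77585461/2590298 182916417/5180596 10619235/1295149; 11736456/1295149 10619235/1295149 4392404/1295149]
step 2: x̄ = F·x = [-22259441/2590298, 8461268/1295149, 73157061/2590298]
step 2: P̄ = F·P·Fᵀ + Q = [482875817/5180596 -8633778/1295149 -995979405/5180596; -8633778/1295149 28885599/1295149 71637726/1295149; -995979405/5180596 71637726/1295149 2579320409/5180596]
step 2: y = z − H·x̄ = [-273141707/2590298]
step 2: S = H·P̄·Hᵀ + R = [39075308673/5180596]
step 2: K = P̄·Hᵀ·S⁻¹ = [-3988224961/39075308673; 348088444/13025102891; 196401391/766182523]
step 2: x' = x̄ + K·y = [84760921633/39075308673, 48388371066/13025102891, 928947317/766182523]
step 2: P' = (I − K·H)·P̄ = [571861473170/39075308673 181143566077/13025102891 3897411916/766182523; 181143566077/13025102891 220332738093/13025102891 2790244755/766182523; 3897411916/766182523 2790244755/766182523 1733660156/766182523]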